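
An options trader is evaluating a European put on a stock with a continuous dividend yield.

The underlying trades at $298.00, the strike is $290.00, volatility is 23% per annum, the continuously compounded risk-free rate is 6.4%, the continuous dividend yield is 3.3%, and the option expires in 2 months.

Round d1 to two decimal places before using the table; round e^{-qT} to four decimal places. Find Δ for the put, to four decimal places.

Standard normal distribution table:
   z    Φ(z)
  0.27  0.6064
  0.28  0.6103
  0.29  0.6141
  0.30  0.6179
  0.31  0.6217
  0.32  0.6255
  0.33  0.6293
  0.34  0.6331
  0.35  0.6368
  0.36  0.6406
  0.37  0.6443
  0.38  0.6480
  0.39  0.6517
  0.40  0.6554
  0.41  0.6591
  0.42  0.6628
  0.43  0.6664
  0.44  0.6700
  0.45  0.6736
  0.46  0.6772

-0.3464

T = 0.1667;  σ√T = 0.0939
ln(S/K) + (r − q + σ²/2)T = ln(298/290) + (0.064 − 0.033 + 0.23²/2)·0.1667 = 0.0272 + 0.0096 = 0.0368
d₁ = 0.0368 / 0.0939 = 0.3918 ⇒ 0.39
N(d₁) = N(0.39) = 0.6517
Δ_put = exp(−qT)·(N(d₁) − 1) = 0.9945·(0.6517 − 1) = -0.3464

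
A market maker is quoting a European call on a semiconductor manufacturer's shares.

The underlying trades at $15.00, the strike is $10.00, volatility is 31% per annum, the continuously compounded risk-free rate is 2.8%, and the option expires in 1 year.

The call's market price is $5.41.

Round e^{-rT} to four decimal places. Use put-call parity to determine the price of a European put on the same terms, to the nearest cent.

e^(−rT) = e^(−0.028·1) = 0.9724
Put-call parity: C − P = S − K·e^(−rT) = 15 − 10·0.9724 = 15 − 9.7240 = 5.2760
P = C − (C − P) = 5.41 − (5.2760) = 0.1340

$0.13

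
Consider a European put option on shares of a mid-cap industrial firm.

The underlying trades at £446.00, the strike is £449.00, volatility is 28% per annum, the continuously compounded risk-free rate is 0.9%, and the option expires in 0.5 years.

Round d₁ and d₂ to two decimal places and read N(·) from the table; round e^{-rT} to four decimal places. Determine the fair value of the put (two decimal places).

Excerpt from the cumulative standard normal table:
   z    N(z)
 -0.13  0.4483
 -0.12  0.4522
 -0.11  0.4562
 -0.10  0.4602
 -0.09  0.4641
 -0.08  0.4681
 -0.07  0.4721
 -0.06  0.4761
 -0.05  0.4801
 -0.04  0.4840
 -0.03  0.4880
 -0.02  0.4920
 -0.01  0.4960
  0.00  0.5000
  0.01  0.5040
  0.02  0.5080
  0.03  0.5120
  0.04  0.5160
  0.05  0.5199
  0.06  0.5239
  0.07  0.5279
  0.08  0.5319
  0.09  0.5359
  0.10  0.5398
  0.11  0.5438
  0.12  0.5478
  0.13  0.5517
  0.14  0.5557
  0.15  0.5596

T = 0.5;  σ√T = 0.1980
d₁ = [ln(446/449) + (0.009 + 0.28²/2)·0.5] / 0.1980 = [-0.0067 + 0.0241] / 0.1980 = 0.0879 which rounds to 0.09
d₂ = d₁ − σ√T = 0.0879 − 0.1980 = -0.1101 which rounds to -0.11
exp(−rT) = exp(−0.009·0.5) = 0.9955
N(−d₂) = N(0.11) = 0.5438;  N(−d₁) = N(-0.09) = 0.4641
P = 449·0.9955·0.5438 − 446·0.4641 = 243.0675 − 206.9886 = 36.0789

£36.08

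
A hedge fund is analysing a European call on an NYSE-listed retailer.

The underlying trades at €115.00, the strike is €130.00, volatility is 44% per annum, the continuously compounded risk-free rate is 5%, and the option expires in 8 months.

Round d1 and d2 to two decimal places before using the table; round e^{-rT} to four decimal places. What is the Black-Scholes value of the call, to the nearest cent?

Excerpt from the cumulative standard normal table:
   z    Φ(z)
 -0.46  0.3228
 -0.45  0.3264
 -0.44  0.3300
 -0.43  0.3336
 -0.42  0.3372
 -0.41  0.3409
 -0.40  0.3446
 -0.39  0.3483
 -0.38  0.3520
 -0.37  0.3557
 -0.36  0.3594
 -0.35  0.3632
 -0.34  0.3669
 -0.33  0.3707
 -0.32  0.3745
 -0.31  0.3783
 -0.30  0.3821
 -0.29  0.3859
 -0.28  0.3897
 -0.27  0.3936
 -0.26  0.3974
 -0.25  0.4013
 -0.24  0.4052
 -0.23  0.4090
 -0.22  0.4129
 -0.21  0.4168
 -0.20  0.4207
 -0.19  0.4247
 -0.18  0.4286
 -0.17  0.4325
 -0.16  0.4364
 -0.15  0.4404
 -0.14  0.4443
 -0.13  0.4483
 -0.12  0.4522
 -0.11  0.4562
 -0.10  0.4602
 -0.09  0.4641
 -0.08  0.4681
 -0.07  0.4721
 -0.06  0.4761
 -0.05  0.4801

σ√T = 0.44 × 0.8165 = 0.3593
d₁ = [ln(115/130) + (0.05 + ½·0.44²)·0.6667] / (σ√T) = (-0.1226 + 0.0979) / 0.3593 = -0.0689 ⇒ -0.07
d₂ = -0.0689 − 0.3593 = -0.4281 ⇒ -0.43
e^(−rT) = e^(−0.05·0.6667) = 0.9672
N(d₁) = N(-0.07) = 0.4721;  N(d₂) = N(-0.43) = 0.3336
C = 115·0.4721 − 130·0.9672·0.3336 = 54.2915 − 41.9455 = 12.3460

€12.35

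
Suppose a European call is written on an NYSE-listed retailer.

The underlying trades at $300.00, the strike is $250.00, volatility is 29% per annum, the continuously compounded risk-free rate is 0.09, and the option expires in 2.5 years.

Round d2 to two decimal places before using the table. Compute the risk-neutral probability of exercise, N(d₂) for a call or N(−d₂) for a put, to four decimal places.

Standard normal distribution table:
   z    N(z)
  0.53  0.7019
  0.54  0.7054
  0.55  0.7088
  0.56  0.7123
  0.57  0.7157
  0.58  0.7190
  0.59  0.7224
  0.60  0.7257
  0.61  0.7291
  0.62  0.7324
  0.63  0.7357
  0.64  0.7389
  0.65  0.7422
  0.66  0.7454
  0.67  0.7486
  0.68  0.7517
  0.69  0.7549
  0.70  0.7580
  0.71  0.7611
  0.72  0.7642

0.7454

σ√T = 0.29·√2.5 = 0.4585
d₁ = [ln(300/250) + (0.09 + 0.29²/2)·2.5] / 0.4585 = [0.1823 + 0.3301] / 0.4585 = 1.1176 → 1.12
d₂ = d₁ − σ√T = 1.1176 − 0.4585 = 0.6591 → 0.66
Risk-neutral Pr[S_T > K] = N(d₂) = N(0.66) = 0.7454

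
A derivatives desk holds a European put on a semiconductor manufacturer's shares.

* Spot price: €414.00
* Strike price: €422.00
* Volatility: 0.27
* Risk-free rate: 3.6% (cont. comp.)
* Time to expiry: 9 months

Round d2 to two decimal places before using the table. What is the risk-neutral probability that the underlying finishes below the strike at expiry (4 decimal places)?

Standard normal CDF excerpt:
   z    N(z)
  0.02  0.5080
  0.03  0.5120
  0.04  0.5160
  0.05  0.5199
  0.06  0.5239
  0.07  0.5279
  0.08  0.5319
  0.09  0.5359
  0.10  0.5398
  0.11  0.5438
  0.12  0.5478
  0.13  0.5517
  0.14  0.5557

0.5319

T = 0.75;  σ√T = 0.2338
d₁ = [ln(414/422) + (0.036 + ½·0.27²)·0.75] / (σ√T) = (-0.0191 + 0.0543) / 0.2338 = 0.1505 → 0.15
d₂ = 0.1505 − 0.2338 = -0.0833 → -0.08
Pr(exercise) under Q = N(−d₂) = N(0.08) = 0.5319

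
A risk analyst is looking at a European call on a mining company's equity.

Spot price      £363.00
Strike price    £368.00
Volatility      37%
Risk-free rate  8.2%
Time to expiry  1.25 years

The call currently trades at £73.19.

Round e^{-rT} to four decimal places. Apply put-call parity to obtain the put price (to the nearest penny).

e^(−rT) = e^(−0.082·1.25) = 0.9026
Put-call parity: C − P = S − K·e^(−rT) = 363 − 368·0.9026 = 363 − 332.1568 = 30.8432
P = C − (C − P) = 73.19 − (30.8432) = 42.3468

£42.35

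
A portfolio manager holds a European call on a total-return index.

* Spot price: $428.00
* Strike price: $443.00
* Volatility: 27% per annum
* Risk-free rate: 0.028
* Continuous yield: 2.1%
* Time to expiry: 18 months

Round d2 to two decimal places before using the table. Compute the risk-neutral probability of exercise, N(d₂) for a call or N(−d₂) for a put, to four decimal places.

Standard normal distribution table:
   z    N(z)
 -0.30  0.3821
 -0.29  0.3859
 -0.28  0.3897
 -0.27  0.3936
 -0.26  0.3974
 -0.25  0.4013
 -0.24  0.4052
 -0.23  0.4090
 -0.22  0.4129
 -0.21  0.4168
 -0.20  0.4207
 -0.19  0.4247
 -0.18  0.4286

T = 1.5;  σ√T = 0.3307
d₁ = [ln(428/443) + (0.028 − 0.021 + 0.27²/2)·1.5] / 0.3307 = [-0.0344 + 0.0652] / 0.3307 = 0.0929 ⇒ 0.09
d₂ = d₁ − σ√T = 0.0929 − 0.3307 = -0.2378 ⇒ -0.24
Risk-neutral Pr[S_T > K] = N(d₂) = N(-0.24) = 0.4052

0.4052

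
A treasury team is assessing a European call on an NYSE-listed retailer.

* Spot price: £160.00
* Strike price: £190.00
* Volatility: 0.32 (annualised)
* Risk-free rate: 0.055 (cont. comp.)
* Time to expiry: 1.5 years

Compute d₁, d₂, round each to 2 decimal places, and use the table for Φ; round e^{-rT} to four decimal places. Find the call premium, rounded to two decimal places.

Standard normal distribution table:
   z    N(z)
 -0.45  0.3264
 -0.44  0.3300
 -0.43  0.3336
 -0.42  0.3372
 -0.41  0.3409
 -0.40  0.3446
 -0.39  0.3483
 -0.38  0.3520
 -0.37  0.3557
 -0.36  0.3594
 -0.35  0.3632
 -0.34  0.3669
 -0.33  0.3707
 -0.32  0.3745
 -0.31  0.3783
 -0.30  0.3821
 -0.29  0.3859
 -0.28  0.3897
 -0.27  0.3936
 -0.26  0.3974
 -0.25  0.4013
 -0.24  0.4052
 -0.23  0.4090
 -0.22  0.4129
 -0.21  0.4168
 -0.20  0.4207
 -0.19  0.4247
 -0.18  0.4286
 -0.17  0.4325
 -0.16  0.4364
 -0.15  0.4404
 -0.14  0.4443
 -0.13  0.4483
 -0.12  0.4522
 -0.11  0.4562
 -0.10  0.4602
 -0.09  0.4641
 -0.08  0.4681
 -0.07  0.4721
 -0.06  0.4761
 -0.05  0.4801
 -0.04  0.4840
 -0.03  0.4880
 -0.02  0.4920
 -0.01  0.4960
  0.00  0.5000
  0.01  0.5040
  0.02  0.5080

σ√T = 0.32·√1.5 = 0.3919
d₁ = [ln(160/190) + (0.055 + 0.32²/2)·1.5] / 0.3919 = [-0.1719 + 0.1593] / 0.3919 = -0.0320 which rounds to -0.03
d₂ = d₁ − σ√T = -0.0320 − 0.3919 = -0.4239 which rounds to -0.42
exp(−rT) = exp(−0.055·1.5) = 0.9208
N(d₁) = N(-0.03) = 0.4880;  N(d₂) = N(-0.42) = 0.3372
C = 160·0.4880 − 190·0.9208·0.3372 = 78.0800 − 58.9938 = 19.0862

£19.09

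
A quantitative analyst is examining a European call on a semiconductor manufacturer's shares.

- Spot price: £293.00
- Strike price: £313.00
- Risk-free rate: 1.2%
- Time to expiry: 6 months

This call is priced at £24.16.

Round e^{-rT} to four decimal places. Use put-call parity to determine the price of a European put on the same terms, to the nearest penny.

£42.28

exp(−rT) = exp(−0.012·0.5) = 0.9940
Put-call parity: C − P = S − K·e^(−rT) = 293 − 313·0.9940 = 293 − 311.1220 = -18.1220
P = C − (C − P) = 24.16 − (-18.1220) = 42.2820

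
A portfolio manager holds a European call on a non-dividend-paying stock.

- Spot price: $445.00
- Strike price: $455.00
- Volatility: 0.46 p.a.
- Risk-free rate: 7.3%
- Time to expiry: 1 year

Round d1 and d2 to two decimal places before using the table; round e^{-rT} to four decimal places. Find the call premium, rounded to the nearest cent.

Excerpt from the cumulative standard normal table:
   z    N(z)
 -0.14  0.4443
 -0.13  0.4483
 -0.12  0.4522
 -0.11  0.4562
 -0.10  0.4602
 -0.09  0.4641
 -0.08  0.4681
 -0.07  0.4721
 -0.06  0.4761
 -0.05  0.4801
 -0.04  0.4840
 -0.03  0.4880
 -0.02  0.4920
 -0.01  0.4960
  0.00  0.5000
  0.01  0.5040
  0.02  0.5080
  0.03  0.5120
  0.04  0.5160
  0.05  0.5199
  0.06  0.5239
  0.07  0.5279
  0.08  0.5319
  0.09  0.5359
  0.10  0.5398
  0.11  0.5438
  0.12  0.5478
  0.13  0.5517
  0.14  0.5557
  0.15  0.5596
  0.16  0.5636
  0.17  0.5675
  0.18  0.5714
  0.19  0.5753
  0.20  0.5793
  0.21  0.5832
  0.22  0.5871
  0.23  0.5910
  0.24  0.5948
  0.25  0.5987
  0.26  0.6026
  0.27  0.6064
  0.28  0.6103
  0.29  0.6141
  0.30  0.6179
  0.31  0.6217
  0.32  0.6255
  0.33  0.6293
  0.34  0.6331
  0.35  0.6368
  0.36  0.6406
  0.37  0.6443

σ√T = 0.46 × 1.0000 = 0.4600
d₁ = [ln(445/455) + (0.073 + ½·0.46²)·1] / (σ√T) = (-0.0222 + 0.1788) / 0.4600 = 0.3404 ⇒ 0.34
d₂ = 0.3404 − 0.4600 = -0.1196 ⇒ -0.12
e^(−rT) = e^(−0.073·1) = 0.9296
C = 445·N(0.34) − 455·0.9296·N(-0.12) = 445·0.6331 − 455·0.9296·0.4522 = 281.7295 − 191.2661 = 90.4634

$90.46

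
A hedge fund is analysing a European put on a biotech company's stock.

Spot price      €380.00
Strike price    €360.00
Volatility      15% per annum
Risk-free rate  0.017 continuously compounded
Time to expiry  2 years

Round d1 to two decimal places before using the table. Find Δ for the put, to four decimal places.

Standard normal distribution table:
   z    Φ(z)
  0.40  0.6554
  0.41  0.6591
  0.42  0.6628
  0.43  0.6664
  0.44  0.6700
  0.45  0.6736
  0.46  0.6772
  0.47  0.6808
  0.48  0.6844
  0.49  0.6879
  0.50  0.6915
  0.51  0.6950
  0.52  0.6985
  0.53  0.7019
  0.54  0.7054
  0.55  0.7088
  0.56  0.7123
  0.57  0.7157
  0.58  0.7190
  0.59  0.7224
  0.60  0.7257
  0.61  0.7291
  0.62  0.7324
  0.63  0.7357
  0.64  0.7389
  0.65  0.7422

-0.3015

σ√T = 0.15 × 1.4142 = 0.2121
d₁ = [ln(380/360) + (0.017 + ½·0.15²)·2] / (σ√T) = (0.0541 + 0.0565) / 0.2121 = 0.5212 which rounds to 0.52
N(d₁) = N(0.52) = 0.6985
Δ_put = N(d₁) − 1 = 0.6985 − 1 = -0.3015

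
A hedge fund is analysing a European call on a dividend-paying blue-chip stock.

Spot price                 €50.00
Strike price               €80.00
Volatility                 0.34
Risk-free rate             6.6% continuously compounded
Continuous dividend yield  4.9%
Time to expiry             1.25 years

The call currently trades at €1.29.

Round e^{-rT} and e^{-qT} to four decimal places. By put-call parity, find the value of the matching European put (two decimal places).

€27.92

e^(−qT) = e^(−0.049·1.25) = 0.9406;  e^(−rT) = e^(−0.066·1.25) = 0.9208
Put-call parity: C − P = S·e^(−qT) − K·e^(−rT) = 50·0.9406 − 80·0.9208 = 47.0300 − 73.6640 = -26.6340
P = C − (C − P) = 1.29 − (-26.6340) = 27.9240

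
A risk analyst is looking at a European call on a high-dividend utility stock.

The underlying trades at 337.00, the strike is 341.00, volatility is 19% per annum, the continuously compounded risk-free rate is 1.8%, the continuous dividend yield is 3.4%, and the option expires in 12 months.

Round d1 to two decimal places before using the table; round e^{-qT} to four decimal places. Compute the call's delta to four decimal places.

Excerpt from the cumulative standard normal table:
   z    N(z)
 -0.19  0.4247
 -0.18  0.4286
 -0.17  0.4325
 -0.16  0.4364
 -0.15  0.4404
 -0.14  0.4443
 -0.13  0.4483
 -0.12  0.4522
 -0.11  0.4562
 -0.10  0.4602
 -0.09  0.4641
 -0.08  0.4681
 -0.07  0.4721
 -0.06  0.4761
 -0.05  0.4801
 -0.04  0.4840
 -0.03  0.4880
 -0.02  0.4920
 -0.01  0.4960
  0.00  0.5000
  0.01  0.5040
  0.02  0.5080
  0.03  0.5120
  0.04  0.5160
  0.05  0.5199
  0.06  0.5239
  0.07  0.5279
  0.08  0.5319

T = 1;  σ√T = 0.1900
d₁ = [ln(337/341) + (0.018 − 0.034 + ½·0.19²)·1] / (σ√T) = (-0.0118 + 0.0020) / 0.1900 = -0.0513 → -0.05
N(d₁) = N(-0.05) = 0.4801
Δ_call = e^(−qT)·N(d₁) = 0.9666·0.4801 = 0.4641

0.4641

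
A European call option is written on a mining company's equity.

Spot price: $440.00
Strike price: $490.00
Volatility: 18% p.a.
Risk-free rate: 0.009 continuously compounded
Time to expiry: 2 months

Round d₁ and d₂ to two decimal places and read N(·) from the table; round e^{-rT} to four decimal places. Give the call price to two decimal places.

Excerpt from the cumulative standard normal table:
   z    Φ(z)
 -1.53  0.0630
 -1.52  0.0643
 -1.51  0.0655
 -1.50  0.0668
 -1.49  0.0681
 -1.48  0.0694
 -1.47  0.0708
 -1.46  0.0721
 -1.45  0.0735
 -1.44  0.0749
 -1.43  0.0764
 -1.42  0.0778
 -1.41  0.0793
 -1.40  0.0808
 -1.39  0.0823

$0.94

T = 0.1667;  σ√T = 0.0735
d₁ = [ln(440/490) + (0.009 + 0.18²/2)·0.1667] / 0.0735 = [-0.1076 + 0.0042] / 0.0735 = -1.4075 ≈ -1.41
d₂ = d₁ − σ√T = -1.4075 − 0.0735 = -1.4810 ≈ -1.48
e^(−rT) = e^(−0.009·0.1667) = 0.9985
N(d₁) = N(-1.41) = 0.0793;  N(d₂) = N(-1.48) = 0.0694
C = 440·0.0793 − 490·0.9985·0.0694 = 34.8920 − 33.9550 = 0.9370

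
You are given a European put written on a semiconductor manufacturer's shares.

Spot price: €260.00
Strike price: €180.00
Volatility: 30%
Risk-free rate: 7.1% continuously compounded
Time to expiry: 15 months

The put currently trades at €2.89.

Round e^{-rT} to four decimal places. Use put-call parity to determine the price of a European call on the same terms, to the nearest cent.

€98.17

exp(−rT) = exp(−0.071·1.25) = 0.9151
Put-call parity: C − P = S − K·e^(−rT) = 260 − 180·0.9151 = 260 − 164.7180 = 95.2820
C = P + (C − P) = 2.89 + (95.2820) = 98.1720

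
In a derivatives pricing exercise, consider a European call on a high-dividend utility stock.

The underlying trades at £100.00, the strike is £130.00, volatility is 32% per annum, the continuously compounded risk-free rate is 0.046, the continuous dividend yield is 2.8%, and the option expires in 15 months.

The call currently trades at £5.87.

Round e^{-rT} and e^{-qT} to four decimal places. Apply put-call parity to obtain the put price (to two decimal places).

e^(−qT) = e^(−0.028·1.25) = 0.9656;  e^(−rT) = e^(−0.046·1.25) = 0.9441
Put-call parity: C − P = S·e^(−qT) − K·e^(−rT) = 100·0.9656 − 130·0.9441 = 96.5600 − 122.7330 = -26.1730
P = C − (C − P) = 5.87 − (-26.1730) = 32.0430

£32.04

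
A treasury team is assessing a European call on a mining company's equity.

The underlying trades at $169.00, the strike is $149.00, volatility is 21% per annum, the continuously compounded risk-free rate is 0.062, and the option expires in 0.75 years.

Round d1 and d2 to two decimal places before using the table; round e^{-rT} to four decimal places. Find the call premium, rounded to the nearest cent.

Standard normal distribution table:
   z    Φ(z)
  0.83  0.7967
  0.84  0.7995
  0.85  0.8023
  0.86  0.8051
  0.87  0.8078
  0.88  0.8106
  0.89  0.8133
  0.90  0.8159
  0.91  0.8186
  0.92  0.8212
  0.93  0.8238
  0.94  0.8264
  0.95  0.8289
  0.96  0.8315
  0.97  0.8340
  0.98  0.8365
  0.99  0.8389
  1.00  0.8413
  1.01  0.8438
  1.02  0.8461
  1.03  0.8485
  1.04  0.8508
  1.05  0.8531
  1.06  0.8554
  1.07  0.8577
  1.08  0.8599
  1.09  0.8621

T = 0.75;  σ√T = 0.1819
d₁ = [ln(169/149) + (0.062 + 0.21²/2)·0.75] / 0.1819 = [0.1260 + 0.0630] / 0.1819 = 1.0392 → 1.04
d₂ = d₁ − σ√T = 1.0392 − 0.1819 = 0.8573 → 0.86
exp(−rT) = exp(−0.062·0.75) = 0.9546
N(d₁) = N(1.04) = 0.8508;  N(d₂) = N(0.86) = 0.8051
C = 169·0.8508 − 149·0.9546·0.8051 = 143.7852 − 114.5137 = 29.2715

$29.27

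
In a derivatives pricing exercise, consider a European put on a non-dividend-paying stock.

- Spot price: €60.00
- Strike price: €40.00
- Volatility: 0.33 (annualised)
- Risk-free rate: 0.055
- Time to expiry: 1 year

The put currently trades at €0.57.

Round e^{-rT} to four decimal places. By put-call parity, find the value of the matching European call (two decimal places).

e^(−rT) = e^(−0.055·1) = 0.9465
Put-call parity: C − P = S − K·e^(−rT) = 60 − 40·0.9465 = 60 − 37.8600 = 22.1400
C = P + (C − P) = 0.57 + (22.1400) = 22.7100

€22.71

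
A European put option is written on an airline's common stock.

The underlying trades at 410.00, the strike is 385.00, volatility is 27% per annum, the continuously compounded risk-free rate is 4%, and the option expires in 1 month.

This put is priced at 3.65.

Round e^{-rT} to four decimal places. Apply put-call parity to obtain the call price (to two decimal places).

e^(−rT) = e^(−0.04·0.08333) = 0.9967
Put-call parity: C − P = S − K·e^(−rT) = 410 − 385·0.9967 = 410 − 383.7295 = 26.2705
C = P + (C − P) = 3.65 + (26.2705) = 29.9205

29.92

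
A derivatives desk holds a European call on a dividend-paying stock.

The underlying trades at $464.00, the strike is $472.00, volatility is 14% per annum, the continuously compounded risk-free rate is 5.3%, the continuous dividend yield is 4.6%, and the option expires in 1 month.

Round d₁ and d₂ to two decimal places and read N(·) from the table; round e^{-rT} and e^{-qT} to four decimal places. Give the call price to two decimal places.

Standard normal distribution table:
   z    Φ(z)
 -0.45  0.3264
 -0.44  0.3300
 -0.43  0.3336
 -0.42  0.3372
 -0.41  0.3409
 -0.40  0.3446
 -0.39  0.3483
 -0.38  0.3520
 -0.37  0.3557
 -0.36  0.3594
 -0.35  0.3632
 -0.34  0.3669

T = 0.08333;  σ√T = 0.0404
d₁ = [ln(464/472) + (0.053 − 0.046 + 0.14²/2)·0.08333] / 0.0404 = [-0.0171 + 0.0014] / 0.0404 = -0.3883 ≈ -0.39
d₂ = d₁ − σ√T = -0.3883 − 0.0404 = -0.4288 ≈ -0.43
e^(−qT) = e^(−0.046·0.08333) = 0.9962;  e^(−rT) = e^(−0.053·0.08333) = 0.9956
N(d₁) = N(-0.39) = 0.3483;  N(d₂) = N(-0.43) = 0.3336
C = 464·0.9962·0.3483 − 472·0.9956·0.3336 = 160.9971 − 156.7664 = 4.2307

$4.23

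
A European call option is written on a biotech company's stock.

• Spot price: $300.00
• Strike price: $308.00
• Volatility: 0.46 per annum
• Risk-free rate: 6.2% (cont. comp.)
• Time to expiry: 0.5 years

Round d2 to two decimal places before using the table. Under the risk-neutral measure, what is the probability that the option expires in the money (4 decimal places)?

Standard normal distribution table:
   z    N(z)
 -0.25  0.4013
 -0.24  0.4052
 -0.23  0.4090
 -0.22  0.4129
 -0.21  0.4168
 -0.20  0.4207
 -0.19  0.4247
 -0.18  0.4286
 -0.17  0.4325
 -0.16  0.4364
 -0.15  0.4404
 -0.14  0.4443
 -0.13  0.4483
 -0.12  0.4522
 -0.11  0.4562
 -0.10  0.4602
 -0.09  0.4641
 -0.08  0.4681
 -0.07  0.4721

T = 0.5;  σ√T = 0.3253
d₁ = [ln(300/308) + (0.062 + ½·0.46²)·0.5] / (σ√T) = (-0.0263 + 0.0839) / 0.3253 = 0.1770 → 0.18
d₂ = 0.1770 − 0.3253 = -0.1482 → -0.15
Pr(exercise) under Q = N(d₂) = 0.4404

0.4404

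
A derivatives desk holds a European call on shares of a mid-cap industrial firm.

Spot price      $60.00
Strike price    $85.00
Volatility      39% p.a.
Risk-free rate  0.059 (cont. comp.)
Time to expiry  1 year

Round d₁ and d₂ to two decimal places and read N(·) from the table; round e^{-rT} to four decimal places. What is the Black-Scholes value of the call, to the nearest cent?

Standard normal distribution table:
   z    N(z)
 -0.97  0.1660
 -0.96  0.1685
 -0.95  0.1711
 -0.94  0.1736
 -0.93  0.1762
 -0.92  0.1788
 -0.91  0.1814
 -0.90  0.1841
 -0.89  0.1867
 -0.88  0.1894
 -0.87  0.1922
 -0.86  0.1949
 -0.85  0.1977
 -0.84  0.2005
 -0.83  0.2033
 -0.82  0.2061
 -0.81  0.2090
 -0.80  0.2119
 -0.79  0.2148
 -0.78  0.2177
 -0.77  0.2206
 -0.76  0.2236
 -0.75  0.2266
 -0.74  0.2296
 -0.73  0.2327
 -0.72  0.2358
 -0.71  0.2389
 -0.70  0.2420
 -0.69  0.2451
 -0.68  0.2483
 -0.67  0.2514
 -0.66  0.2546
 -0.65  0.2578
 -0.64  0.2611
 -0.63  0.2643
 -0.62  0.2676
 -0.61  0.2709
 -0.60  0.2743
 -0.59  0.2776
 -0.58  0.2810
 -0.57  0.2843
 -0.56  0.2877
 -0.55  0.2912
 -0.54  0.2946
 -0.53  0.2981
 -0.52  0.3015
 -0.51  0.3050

$3.56

σ√T = 0.39 × 1.0000 = 0.3900
d₁ = [ln(60/85) + (0.059 + 0.39²/2)·1] / 0.3900 = [-0.3483 + 0.1351] / 0.3900 = -0.5468 ⇒ -0.55
d₂ = d₁ − σ√T = -0.5468 − 0.3900 = -0.9368 ⇒ -0.94
e^(−rT) = e^(−0.059·1) = 0.9427
N(d₁) = N(-0.55) = 0.2912;  N(d₂) = N(-0.94) = 0.1736
C = 60·0.2912 − 85·0.9427·0.1736 = 17.4720 − 13.9105 = 3.5615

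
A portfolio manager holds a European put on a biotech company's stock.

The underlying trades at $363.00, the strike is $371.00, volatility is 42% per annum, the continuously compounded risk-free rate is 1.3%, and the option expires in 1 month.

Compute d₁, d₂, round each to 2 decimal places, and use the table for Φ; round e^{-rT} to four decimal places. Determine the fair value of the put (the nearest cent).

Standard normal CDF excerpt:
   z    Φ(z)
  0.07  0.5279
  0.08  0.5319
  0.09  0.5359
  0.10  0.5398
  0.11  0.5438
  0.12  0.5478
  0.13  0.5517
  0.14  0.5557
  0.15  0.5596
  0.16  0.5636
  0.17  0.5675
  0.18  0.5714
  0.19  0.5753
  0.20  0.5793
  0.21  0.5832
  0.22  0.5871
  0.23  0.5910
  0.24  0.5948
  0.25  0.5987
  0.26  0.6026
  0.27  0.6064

$21.62

σ√T = 0.42·√0.08333 = 0.1212
d₁ = [ln(363/371) + (0.013 + ½·0.42²)·0.08333] / (σ√T) = (-0.0218 + 0.0084) / 0.1212 = -0.1102 → -0.11
d₂ = -0.1102 − 0.1212 = -0.2315 → -0.23
e^(−rT) = e^(−0.013·0.08333) = 0.9989
P = 371·0.9989·N(0.23) − 363·N(0.11) = 371·0.9989·0.5910 − 363·0.5438 = 219.0198 − 197.3994 = 21.6204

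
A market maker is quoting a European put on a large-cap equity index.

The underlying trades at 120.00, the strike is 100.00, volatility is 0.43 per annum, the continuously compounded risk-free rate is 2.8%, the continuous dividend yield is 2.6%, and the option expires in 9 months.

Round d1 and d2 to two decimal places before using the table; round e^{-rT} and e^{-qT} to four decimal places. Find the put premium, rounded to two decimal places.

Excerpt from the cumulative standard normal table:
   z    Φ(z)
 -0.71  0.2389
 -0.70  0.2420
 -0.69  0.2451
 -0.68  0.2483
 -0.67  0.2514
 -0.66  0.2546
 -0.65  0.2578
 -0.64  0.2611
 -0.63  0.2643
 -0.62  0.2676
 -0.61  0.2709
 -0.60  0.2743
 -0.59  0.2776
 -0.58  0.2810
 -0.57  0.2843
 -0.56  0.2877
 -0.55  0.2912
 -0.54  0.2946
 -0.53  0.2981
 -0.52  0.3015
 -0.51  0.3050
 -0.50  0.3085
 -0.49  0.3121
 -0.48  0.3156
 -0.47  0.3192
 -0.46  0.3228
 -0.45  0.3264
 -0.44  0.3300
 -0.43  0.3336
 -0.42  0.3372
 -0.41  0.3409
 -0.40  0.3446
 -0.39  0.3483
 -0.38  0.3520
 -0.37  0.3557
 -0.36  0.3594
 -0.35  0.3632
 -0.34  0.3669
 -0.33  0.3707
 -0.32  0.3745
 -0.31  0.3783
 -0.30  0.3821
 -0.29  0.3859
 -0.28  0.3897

σ√T = 0.43 × 0.8660 = 0.3724
ln(S/K) + (r − q + σ²/2)T = ln(120/100) + (0.028 − 0.026 + 0.43²/2)·0.75 = 0.1823 + 0.0708 = 0.2532
d₁ = 0.2532 / 0.3724 = 0.6798 ≈ 0.68
d₂ = d₁ − σ√T = 0.6798 − 0.3724 = 0.3074 ≈ 0.31
e^(−qT) = e^(−0.026·0.75) = 0.9807;  e^(−rT) = e^(−0.028·0.75) = 0.9792
N(−d₂) = N(-0.31) = 0.3783;  N(−d₁) = N(-0.68) = 0.2483
P = 100·0.9792·0.3783 − 120·0.9807·0.2483 = 37.0431 − 29.2209 = 7.8222

7.82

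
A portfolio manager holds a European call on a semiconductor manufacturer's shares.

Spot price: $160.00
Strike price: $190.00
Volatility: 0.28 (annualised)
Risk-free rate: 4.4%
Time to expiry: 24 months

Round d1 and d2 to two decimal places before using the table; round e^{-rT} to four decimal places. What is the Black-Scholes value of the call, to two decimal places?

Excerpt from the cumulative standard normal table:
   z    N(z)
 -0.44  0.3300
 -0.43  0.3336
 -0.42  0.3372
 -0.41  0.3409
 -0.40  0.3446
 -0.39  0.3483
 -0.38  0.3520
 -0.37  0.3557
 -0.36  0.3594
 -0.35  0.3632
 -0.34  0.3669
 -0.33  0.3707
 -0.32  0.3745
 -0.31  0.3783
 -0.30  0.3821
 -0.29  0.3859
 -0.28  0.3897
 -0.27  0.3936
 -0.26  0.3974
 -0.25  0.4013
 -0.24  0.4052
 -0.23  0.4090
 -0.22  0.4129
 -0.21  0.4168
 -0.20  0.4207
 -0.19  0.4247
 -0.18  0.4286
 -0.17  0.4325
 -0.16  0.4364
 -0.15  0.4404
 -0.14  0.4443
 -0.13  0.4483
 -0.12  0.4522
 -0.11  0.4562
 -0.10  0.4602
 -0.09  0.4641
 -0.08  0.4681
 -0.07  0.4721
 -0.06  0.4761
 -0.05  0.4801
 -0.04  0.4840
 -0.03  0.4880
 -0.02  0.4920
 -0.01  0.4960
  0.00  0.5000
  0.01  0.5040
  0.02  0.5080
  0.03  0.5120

$20.04

σ√T = 0.28 × 1.4142 = 0.3960
d₁ = [ln(160/190) + (0.044 + 0.28²/2)·2] / 0.3960 = [-0.1719 + 0.1664] / 0.3960 = -0.0138 → -0.01
d₂ = d₁ − σ√T = -0.0138 − 0.3960 = -0.4097 → -0.41
exp(−rT) = exp(−0.044·2) = 0.9158
N(d₁) = N(-0.01) = 0.4960;  N(d₂) = N(-0.41) = 0.3409
C = 160·0.4960 − 190·0.9158·0.3409 = 79.3600 − 59.3173 = 20.0427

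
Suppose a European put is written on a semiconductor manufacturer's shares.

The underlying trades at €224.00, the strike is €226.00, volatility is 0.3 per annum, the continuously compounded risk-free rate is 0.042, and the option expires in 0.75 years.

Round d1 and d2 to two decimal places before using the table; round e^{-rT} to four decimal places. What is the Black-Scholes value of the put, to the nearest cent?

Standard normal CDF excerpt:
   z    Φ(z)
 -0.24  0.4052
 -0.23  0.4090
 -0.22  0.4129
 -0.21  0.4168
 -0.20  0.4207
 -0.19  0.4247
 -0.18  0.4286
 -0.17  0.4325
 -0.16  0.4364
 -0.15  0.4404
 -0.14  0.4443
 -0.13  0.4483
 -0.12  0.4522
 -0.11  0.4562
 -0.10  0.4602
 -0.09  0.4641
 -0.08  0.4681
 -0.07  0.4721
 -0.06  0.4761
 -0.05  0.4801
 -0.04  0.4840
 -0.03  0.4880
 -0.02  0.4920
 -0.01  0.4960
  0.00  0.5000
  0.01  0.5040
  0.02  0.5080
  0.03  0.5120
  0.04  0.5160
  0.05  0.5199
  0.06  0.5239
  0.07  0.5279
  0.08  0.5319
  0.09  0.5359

€20.51

σ√T = 0.3·√0.75 = 0.2598
ln(S/K) + (r + σ²/2)T = ln(224/226) + (0.042 + 0.3²/2)·0.75 = -0.0089 + 0.0653 = 0.0564
d₁ = 0.0564 / 0.2598 = 0.2169 ≈ 0.22
d₂ = d₁ − σ√T = 0.2169 − 0.2598 = -0.0429 ≈ -0.04
exp(−rT) = exp(−0.042·0.75) = 0.9690
N(−d₂) = N(0.04) = 0.5160;  N(−d₁) = N(-0.22) = 0.4129
P = 226·0.9690·0.5160 − 224·0.4129 = 113.0009 − 92.4896 = 20.5113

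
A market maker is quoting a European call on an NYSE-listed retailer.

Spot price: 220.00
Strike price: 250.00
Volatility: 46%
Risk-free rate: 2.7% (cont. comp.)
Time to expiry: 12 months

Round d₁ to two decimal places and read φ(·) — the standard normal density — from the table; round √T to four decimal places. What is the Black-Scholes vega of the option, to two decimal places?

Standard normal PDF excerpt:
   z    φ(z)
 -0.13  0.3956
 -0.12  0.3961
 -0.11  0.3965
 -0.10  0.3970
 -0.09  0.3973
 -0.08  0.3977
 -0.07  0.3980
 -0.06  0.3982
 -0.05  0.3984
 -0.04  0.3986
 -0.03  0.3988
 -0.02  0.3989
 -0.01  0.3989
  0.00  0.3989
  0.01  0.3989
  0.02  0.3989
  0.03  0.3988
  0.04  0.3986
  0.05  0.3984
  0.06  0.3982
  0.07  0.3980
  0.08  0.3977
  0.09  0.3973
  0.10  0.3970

87.76

σ√T = 0.46·√1 = 0.4600
ln(S/K) + (r + σ²/2)T = ln(220/250) + (0.027 + 0.46²/2)·1 = -0.1278 + 0.1328 = 0.0050
d₁ = 0.0050 / 0.4600 = 0.0108 which rounds to 0.01
√T = √1 = 1.0000
φ(d₁) = φ(0.01) = 0.3989
vega = S·φ(d₁)·√T = 220·0.3989·1.0000 = 87.7580
(Vega is the same for a European call and put with the same parameters.)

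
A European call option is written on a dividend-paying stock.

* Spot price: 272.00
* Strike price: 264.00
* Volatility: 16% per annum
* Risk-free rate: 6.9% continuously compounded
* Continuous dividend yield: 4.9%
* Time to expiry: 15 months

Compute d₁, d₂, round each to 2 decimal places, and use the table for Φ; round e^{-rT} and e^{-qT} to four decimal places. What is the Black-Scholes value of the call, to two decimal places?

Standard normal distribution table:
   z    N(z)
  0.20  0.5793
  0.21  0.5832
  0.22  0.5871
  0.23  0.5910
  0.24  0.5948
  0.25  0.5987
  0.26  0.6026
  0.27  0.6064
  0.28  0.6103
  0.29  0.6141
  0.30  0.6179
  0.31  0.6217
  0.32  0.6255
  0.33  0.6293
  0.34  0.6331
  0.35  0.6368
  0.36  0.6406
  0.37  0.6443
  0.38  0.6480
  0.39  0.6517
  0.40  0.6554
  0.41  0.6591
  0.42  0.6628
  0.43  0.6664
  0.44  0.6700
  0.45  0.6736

25.49

T = 1.25;  σ√T = 0.1789
ln(S/K) + (r − q + σ²/2)T = ln(272/264) + (0.069 − 0.049 + 0.16²/2)·1.25 = 0.0299 + 0.0410 = 0.0709
d₁ = 0.0709 / 0.1789 = 0.3961 → 0.40
d₂ = d₁ − σ√T = 0.3961 − 0.1789 = 0.2172 → 0.22
e^(−qT) = e^(−0.049·1.25) = 0.9406;  e^(−rT) = e^(−0.069·1.25) = 0.9174
C = 272·0.9406·N(0.40) − 264·0.9174·N(0.22) = 272·0.9406·0.6554 − 264·0.9174·0.5871 = 167.6796 − 142.1919 = 25.4878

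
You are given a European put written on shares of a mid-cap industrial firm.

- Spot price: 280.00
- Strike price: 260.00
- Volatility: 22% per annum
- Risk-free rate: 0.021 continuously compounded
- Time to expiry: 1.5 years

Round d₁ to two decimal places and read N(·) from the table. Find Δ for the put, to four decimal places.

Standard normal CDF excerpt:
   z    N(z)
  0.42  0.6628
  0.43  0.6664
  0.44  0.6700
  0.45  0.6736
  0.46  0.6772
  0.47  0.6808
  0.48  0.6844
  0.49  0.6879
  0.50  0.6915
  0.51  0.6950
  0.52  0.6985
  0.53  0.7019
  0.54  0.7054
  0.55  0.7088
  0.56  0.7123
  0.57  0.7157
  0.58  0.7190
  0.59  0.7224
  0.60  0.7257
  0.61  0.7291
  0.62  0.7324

-0.2981

T = 1.5;  σ√T = 0.2694
d₁ = [ln(280/260) + (0.021 + 0.22²/2)·1.5] / 0.2694 = [0.0741 + 0.0678] / 0.2694 = 0.5267 ⇒ 0.53
N(d₁) = N(0.53) = 0.7019
Δ_put = N(d₁) − 1 = 0.7019 − 1 = -0.2981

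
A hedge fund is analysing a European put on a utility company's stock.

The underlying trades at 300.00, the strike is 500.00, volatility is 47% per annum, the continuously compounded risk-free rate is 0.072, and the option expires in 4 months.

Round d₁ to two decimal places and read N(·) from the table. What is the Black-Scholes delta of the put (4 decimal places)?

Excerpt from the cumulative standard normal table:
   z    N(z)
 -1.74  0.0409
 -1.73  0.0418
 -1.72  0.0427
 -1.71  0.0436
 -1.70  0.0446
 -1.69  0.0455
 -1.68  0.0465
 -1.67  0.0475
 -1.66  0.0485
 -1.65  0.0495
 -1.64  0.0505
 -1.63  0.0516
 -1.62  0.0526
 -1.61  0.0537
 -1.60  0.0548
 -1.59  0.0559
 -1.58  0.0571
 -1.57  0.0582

T = 0.3333;  σ√T = 0.2714
ln(S/K) + (r + σ²/2)T = ln(300/500) + (0.072 + 0.47²/2)·0.3333 = -0.5108 + 0.0608 = -0.4500
d₁ = -0.4500 / 0.2714 = -1.6584 ≈ -1.66
N(d₁) = N(-1.66) = 0.0485
Δ_put = N(d₁) − 1 = 0.0485 − 1 = -0.9515

-0.9515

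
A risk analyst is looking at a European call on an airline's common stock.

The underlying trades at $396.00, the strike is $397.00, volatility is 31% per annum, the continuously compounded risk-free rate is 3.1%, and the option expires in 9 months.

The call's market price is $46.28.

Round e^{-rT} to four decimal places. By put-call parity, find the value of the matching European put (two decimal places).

$38.15

e^(−rT) = e^(−0.031·0.75) = 0.9770
Put-call parity: C − P = S − K·e^(−rT) = 396 − 397·0.9770 = 396 − 387.8690 = 8.1310
P = C − (C − P) = 46.28 − (8.1310) = 38.1490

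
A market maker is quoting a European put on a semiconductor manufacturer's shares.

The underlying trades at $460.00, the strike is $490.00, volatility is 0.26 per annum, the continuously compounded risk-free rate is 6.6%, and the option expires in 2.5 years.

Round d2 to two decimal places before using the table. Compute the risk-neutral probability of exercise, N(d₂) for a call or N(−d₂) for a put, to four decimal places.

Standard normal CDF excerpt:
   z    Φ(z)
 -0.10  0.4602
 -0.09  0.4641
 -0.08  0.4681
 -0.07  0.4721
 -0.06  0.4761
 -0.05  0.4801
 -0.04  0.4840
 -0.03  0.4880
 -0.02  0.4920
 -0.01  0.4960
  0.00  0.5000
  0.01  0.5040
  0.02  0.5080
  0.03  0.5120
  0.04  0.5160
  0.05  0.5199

0.4840

σ√T = 0.26·√2.5 = 0.4111
ln(S/K) + (r + σ²/2)T = ln(460/490) + (0.066 + 0.26²/2)·2.5 = -0.0632 + 0.2495 = 0.1863
d₁ = 0.1863 / 0.4111 = 0.4532 ⇒ 0.45
d₂ = d₁ − σ√T = 0.4532 − 0.4111 = 0.0421 ⇒ 0.04
Risk-neutral Pr[S_T < K] = N(−d₂) = N(-0.04) = 0.4840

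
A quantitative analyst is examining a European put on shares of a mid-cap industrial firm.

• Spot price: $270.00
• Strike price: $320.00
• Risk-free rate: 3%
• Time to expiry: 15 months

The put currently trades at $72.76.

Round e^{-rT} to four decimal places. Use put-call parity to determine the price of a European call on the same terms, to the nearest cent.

exp(−rT) = exp(−0.03·1.25) = 0.9632
Put-call parity: C − P = S − K·e^(−rT) = 270 − 320·0.9632 = 270 − 308.2240 = -38.2240
C = P + (C − P) = 72.76 + (-38.2240) = 34.5360

$34.54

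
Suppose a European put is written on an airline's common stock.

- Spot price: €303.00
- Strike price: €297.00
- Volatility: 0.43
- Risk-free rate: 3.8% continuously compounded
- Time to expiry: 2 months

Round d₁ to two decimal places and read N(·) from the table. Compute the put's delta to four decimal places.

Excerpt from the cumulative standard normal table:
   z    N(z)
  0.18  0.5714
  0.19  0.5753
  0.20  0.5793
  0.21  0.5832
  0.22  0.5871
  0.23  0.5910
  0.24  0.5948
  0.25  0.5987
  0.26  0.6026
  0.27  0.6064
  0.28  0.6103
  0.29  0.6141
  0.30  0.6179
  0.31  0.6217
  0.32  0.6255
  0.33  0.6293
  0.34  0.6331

σ√T = 0.43 × 0.4082 = 0.1755
ln(S/K) + (r + σ²/2)T = ln(303/297) + (0.038 + 0.43²/2)·0.1667 = 0.0200 + 0.0217 = 0.0417
d₁ = 0.0417 / 0.1755 = 0.2378 → 0.24
N(d₁) = N(0.24) = 0.5948
Δ_put = N(d₁) − 1 = 0.5948 − 1 = -0.4052

-0.4052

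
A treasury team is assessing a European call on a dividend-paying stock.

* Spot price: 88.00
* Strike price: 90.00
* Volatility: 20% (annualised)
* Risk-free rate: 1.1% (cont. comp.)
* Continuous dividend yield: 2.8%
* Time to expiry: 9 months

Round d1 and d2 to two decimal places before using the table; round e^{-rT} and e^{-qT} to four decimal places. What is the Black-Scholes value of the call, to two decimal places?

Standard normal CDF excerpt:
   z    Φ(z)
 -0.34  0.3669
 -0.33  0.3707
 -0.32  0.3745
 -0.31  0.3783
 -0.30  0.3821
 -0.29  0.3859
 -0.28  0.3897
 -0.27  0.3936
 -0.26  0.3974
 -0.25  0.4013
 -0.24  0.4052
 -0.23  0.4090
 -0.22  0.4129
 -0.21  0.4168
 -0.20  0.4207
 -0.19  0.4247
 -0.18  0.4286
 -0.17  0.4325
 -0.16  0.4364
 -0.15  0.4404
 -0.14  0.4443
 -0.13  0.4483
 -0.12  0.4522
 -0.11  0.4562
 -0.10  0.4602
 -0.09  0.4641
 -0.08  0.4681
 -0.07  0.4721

T = 0.75;  σ√T = 0.1732
d₁ = [ln(88/90) + (0.011 − 0.028 + 0.2²/2)·0.75] / 0.1732 = [-0.0225 + 0.0023] / 0.1732 = -0.1168 → -0.12
d₂ = d₁ − σ√T = -0.1168 − 0.1732 = -0.2900 → -0.29
e^(−qT) = e^(−0.028·0.75) = 0.9792;  e^(−rT) = e^(−0.011·0.75) = 0.9918
N(d₁) = N(-0.12) = 0.4522;  N(d₂) = N(-0.29) = 0.3859
C = 88·0.9792·0.4522 − 90·0.9918·0.3859 = 38.9659 − 34.4462 = 4.5197

4.52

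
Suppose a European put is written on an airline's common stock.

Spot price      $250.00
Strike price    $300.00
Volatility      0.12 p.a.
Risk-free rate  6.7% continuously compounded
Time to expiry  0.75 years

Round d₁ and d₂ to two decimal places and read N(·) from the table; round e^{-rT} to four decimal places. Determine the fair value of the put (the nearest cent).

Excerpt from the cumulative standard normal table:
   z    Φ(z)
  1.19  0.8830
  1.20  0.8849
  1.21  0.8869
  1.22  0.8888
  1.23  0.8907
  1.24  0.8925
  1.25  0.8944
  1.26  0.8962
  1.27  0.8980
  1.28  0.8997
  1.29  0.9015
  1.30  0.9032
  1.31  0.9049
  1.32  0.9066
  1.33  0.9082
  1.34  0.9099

σ√T = 0.12·√0.75 = 0.1039
ln(S/K) + (r + σ²/2)T = ln(250/300) + (0.067 + 0.12²/2)·0.75 = -0.1823 + 0.0557 = -0.1267
d₁ = -0.1267 / 0.1039 = -1.2189 → -1.22
d₂ = d₁ − σ√T = -1.2189 − 0.1039 = -1.3228 → -1.32
e^(−rT) = e^(−0.067·0.75) = 0.9510
N(−d₂) = N(1.32) = 0.9066;  N(−d₁) = N(1.22) = 0.8888
P = 300·0.9510·0.9066 − 250·0.8888 = 258.6530 − 222.2000 = 36.4530

$36.45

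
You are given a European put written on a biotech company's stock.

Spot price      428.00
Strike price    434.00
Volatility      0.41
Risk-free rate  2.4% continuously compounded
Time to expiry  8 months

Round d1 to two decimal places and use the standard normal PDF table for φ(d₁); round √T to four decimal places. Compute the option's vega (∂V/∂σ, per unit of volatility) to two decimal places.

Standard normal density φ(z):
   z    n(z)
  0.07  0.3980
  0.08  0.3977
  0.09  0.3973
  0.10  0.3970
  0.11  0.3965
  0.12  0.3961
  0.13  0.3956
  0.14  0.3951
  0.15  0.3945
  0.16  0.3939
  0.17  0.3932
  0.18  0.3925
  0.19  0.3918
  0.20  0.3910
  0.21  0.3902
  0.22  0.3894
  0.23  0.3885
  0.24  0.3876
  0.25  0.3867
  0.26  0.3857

137.41

σ√T = 0.41·√0.6667 = 0.3348
d₁ = [ln(428/434) + (0.024 + 0.41²/2)·0.6667] / 0.3348 = [-0.0139 + 0.0720] / 0.3348 = 0.1736 ⇒ 0.17
√T = √0.6667 = 0.8165
φ(d₁) = φ(0.17) = 0.3932
vega = S·φ(d₁)·√T = 428·0.3932·0.8165 = 137.4085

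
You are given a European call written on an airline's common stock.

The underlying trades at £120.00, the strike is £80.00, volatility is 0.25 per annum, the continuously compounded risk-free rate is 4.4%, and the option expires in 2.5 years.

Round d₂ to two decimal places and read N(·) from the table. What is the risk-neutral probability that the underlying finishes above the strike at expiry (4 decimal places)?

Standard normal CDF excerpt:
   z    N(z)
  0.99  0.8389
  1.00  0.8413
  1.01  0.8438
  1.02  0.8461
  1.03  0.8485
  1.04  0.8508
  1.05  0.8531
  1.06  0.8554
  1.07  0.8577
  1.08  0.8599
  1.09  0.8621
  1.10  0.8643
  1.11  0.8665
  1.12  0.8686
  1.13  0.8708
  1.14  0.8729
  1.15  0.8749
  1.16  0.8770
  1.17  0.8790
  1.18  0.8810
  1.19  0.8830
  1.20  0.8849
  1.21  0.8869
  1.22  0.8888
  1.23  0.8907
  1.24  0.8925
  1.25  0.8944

0.8665

T = 2.5;  σ√T = 0.3953
d₁ = [ln(120/80) + (0.044 + 0.25²/2)·2.5] / 0.3953 = [0.4055 + 0.1881] / 0.3953 = 1.5017 which rounds to 1.50
d₂ = d₁ − σ√T = 1.5017 − 0.3953 = 1.1064 which rounds to 1.11
Pr(exercise) under Q = N(d₂) = 0.8665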